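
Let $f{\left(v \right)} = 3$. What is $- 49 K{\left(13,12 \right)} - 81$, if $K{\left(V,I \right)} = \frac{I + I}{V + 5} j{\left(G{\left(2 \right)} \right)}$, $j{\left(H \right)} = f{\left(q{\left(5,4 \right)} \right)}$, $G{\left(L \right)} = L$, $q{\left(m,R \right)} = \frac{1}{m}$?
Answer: $-277$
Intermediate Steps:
$j{\left(H \right)} = 3$
$K{\left(V,I \right)} = \frac{6 I}{5 + V}$ ($K{\left(V,I \right)} = \frac{I + I}{V + 5} \cdot 3 = \frac{2 I}{5 + V} 3 = \frac{6 I}{5 + V}$)
$- 49 K{\left(13,12 \right)} - 81 = - 49 \cdot 6 \cdot 12 \frac{1}{5 + 13} - 81 = - 49 \cdot 6 \cdot 12 \cdot \frac{1}{18} - 81 = \left(-49\right) 4 - 81 = -196 - 81 = -277$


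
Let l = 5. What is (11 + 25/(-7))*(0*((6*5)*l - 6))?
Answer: 0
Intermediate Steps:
(11 + 25/(-7))*(0*((6*5)*l - 6)) = (11 + 25/(-7))*(0*((6*5)*5 - 6)) = (11 - ⅐*25)*(0*(30*5 - 6)) = (11 - 25/7)*(0*(150 - 6)) = 52*(0*144)/7 = (52/7)*0 = 0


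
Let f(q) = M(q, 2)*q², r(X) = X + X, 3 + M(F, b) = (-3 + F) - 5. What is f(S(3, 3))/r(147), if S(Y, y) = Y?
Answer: -12/49 ≈ -0.24490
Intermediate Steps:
M(F, b) = -11 + F (M(F, b) = -3 + ((-3 + F) - 5) = -3 + (-8 + F) = -11 + F)
r(X) = 2*X
f(q) = q²*(-11 + q) (f(q) = (-11 + q)*q² = q²*(-11 + q))
f(S(3, 3))/r(147) = (3²*(-11 + 3))/((2*147)) = (9*(-8))/294 = -72*1/294 = -12/49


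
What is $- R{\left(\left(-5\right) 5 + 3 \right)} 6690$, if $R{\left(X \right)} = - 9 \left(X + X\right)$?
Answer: $-2649240$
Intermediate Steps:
$R{\left(X \right)} = - 18 X$ ($R{\left(X \right)} = - 9 \cdot 2 X = - 18 X$)
$- R{\left(\left(-5\right) 5 + 3 \right)} 6690 = - \left(-18\right) \left(\left(-5\right) 5 + 3\right) 6690 = - \left(-18\right) \left(-25 + 3\right) 6690 = - \left(-18\right) \left(-22\right) 6690 = \left(-1\right) 396 \cdot 6690 = \left(-396\right) 6690 = -2649240$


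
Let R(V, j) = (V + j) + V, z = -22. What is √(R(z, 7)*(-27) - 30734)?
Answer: I*√29735 ≈ 172.44*I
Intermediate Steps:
R(V, j) = j + 2*V
√(R(z, 7)*(-27) - 30734) = √((7 + 2*(-22))*(-27) - 30734) = √((7 - 44)*(-27) - 30734) = √(-37*(-27) - 30734) = √(999 - 30734) = √(-29735) = I*√29735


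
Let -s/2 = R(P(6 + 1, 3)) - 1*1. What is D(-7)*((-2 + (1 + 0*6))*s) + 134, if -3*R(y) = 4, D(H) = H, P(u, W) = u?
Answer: 500/3 ≈ 166.67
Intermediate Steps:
R(y) = -4/3 (R(y) = -⅓*4 = -4/3)
s = 14/3 (s = -2*(-4/3 - 1*1) = -2*(-4/3 - 1) = -2*(-7/3) = 14/3 ≈ 4.6667)
D(-7)*((-2 + (1 + 0*6))*s) + 134 = -7*(-2 + (1 + 0*6))*14/3 + 134 = -7*(-2 + (1 + 0))*14/3 + 134 = -7*(-2 + 1)*14/3 + 134 = -(-7)*14/3 + 134 = -7*(-14/3) + 134 = 98/3 + 134 = 500/3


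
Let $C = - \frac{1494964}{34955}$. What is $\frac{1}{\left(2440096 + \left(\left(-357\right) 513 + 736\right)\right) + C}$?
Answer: $\frac{34955}{78916093941} \approx 4.4294 \cdot 10^{-7}$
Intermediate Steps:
$C = - \frac{1494964}{34955}$ ($C = \left(-1494964\right) \frac{1}{34955} = - \frac{1494964}{34955} \approx -42.768$)
$\frac{1}{\left(2440096 + \left(\left(-357\right) 513 + 736\right)\right) + C} = \frac{1}{\left(2440096 + \left(\left(-357\right) 513 + 736\right)\right) - \frac{1494964}{34955}} = \frac{1}{\left(2440096 + \left(-183141 + 736\right)\right) - \frac{1494964}{34955}} = \frac{1}{\left(2440096 - 182405\right) - \frac{1494964}{34955}} = \frac{1}{2257691 - \frac{1494964}{34955}} = \frac{1}{\frac{78916093941}{34955}} = \frac{34955}{78916093941}$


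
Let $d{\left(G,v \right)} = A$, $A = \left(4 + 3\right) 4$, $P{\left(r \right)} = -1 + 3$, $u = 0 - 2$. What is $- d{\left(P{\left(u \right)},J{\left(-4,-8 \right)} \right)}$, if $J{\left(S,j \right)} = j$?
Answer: $-28$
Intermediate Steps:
$u = -2$
$P{\left(r \right)} = 2$
$A = 28$ ($A = 7 \cdot 4 = 28$)
$d{\left(G,v \right)} = 28$
$- d{\left(P{\left(u \right)},J{\left(-4,-8 \right)} \right)} = \left(-1\right) 28 = -28$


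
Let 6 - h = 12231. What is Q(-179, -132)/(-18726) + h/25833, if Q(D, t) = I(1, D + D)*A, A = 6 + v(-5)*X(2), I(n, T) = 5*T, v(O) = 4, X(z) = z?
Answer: 69741605/80624793 ≈ 0.86501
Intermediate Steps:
h = -12225 (h = 6 - 1*12231 = 6 - 12231 = -12225)
A = 14 (A = 6 + 4*2 = 6 + 8 = 14)
Q(D, t) = 140*D (Q(D, t) = (5*(D + D))*14 = (5*(2*D))*14 = (10*D)*14 = 140*D)
Q(-179, -132)/(-18726) + h/25833 = (140*(-179))/(-18726) - 12225/25833 = -25060*(-1/18726) - 12225*1/25833 = 12530/9363 - 4075/8611 = 69741605/80624793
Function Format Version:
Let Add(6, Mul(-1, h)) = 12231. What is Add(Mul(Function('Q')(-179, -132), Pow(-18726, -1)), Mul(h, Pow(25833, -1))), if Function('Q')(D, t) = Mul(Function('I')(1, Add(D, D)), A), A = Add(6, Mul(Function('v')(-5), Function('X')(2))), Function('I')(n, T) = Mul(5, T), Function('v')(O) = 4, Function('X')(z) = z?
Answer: Rational(69741605, 80624793) ≈ 0.86501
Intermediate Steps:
h = -12225 (h = Add(6, Mul(-1, 12231)) = Add(6, -12231) = -12225)
A = 14 (A = Add(6, Mul(4, 2)) = Add(6, 8) = 14)
Function('Q')(D, t) = Mul(140, D) (Function('Q')(D, t) = Mul(Mul(5, Add(D, D)), 14) = Mul(Mul(5, Mul(2, D)), 14) = Mul(Mul(10, D), 14) = Mul(140, D))
Add(Mul(Function('Q')(-179, -132), Pow(-18726, -1)), Mul(h, Pow(25833, -1))) = Add(Mul(Mul(140, -179), Pow(-18726, -1)), Mul(-12225, Pow(25833, -1))) = Add(Mul(-25060, Rational(-1, 18726)), Mul(-12225, Rational(1, 25833))) = Add(Rational(12530, 9363), Rational(-4075, 8611)) = Rational(69741605, 80624793)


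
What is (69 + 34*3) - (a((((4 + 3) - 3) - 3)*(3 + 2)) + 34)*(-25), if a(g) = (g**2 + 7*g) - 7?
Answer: 2346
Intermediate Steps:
a(g) = -7 + g**2 + 7*g
(69 + 34*3) - (a((((4 + 3) - 3) - 3)*(3 + 2)) + 34)*(-25) = (69 + 34*3) - ((-7 + ((((4 + 3) - 3) - 3)*(3 + 2))**2 + 7*((((4 + 3) - 3) - 3)*(3 + 2))) + 34)*(-25) = (69 + 102) - ((-7 + (((7 - 3) - 3)*5)**2 + 7*(((7 - 3) - 3)*5)) + 34)*(-25) = 171 - ((-7 + ((4 - 3)*5)**2 + 7*((4 - 3)*5)) + 34)*(-25) = 171 - ((-7 + (1*5)**2 + 7*(1*5)) + 34)*(-25) = 171 - ((-7 + 5**2 + 7*5) + 34)*(-25) = 171 - ((-7 + 25 + 35) + 34)*(-25) = 171 - (53 + 34)*(-25) = 171 - 87*(-25) = 171 - 1*(-2175) = 171 + 2175 = 2346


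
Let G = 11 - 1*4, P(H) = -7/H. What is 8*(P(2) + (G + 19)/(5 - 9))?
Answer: -80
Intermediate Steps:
G = 7 (G = 11 - 4 = 7)
8*(P(2) + (G + 19)/(5 - 9)) = 8*(-7/2 + (7 + 19)/(5 - 9)) = 8*(-7*1/2 + 26/(-4)) = 8*(-7/2 + 26*(-1/4)) = 8*(-7/2 - 13/2) = 8*(-10) = -80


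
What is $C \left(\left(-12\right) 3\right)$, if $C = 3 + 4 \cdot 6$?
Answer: $-972$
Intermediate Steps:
$C = 27$ ($C = 3 + 24 = 27$)
$C \left(\left(-12\right) 3\right) = 27 \left(\left(-12\right) 3\right) = 27 \left(-36\right) = -972$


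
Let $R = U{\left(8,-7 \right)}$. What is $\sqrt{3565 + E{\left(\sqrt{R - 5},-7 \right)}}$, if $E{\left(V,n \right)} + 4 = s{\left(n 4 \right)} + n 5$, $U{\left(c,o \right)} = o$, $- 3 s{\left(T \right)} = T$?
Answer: $\frac{\sqrt{31818}}{3} \approx 59.459$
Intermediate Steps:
$s{\left(T \right)} = - \frac{T}{3}$
$R = -7$
$E{\left(V,n \right)} = -4 + \frac{11 n}{3}$ ($E{\left(V,n \right)} = -4 - \left(\left(-1\right) n 5 + \frac{1}{3} n 4\right) = -4 + \left(- \frac{4 n}{3} + 5 n\right) = -4 + \frac{11 n}{3}$)
$\sqrt{3565 + E{\left(\sqrt{R - 5},-7 \right)}} = \sqrt{3565 + \left(-4 + \frac{11}{3} \left(-7\right)\right)} = \sqrt{3565 - \frac{89}{3}} = \sqrt{\frac{10606}{3}} = \frac{\sqrt{31818}}{3}$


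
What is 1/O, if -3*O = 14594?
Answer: -3/14594 ≈ -0.00020556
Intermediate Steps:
O = -14594/3 (O = -⅓*14594 = -14594/3 ≈ -4864.7)
1/O = 1/(-14594/3) = -3/14594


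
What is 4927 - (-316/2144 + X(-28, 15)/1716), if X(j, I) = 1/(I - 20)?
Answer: 5664840029/1149720 ≈ 4927.1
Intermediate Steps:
X(j, I) = 1/(-20 + I)
4927 - (-316/2144 + X(-28, 15)/1716) = 4927 - (-316/2144 + 1/((-20 + 15)*1716)) = 4927 - (-316*1/2144 + (1/1716)/(-5)) = 4927 - (-79/536 - ⅕*1/1716) = 4927 - (-79/536 - 1/8580) = 4927 - 1*(-169589/1149720) = 4927 + 169589/1149720 = 5664840029/1149720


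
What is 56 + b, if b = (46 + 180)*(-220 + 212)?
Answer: -1752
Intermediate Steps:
b = -1808 (b = 226*(-8) = -1808)
56 + b = 56 - 1808 = -1752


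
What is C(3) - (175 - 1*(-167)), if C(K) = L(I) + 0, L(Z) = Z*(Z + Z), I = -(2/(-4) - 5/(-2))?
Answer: -334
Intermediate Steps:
I = -2 (I = -(2*(-¼) - 5*(-½)) = -(-½ + 5/2) = -1*2 = -2)
L(Z) = 2*Z² (L(Z) = Z*(2*Z) = 2*Z²)
C(K) = 8 (C(K) = 2*(-2)² + 0 = 2*4 + 0 = 8 + 0 = 8)
C(3) - (175 - 1*(-167)) = 8 - (175 - 1*(-167)) = 8 - (175 + 167) = 8 - 1*342 = 8 - 342 = -334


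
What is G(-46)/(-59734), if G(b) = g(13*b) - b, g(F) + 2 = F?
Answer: 277/29867 ≈ 0.0092745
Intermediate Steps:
g(F) = -2 + F
G(b) = -2 + 12*b (G(b) = (-2 + 13*b) - b = -2 + 12*b)
G(-46)/(-59734) = (-2 + 12*(-46))/(-59734) = (-2 - 552)*(-1/59734) = -554*(-1/59734) = 277/29867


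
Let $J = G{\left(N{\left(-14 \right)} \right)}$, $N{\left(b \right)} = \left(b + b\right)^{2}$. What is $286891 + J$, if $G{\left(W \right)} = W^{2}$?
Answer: $901547$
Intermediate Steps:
$N{\left(b \right)} = 4 b^{2}$ ($N{\left(b \right)} = \left(2 b\right)^{2} = 4 b^{2}$)
$J = 614656$ ($J = \left(4 \left(-14\right)^{2}\right)^{2} = \left(4 \cdot 196\right)^{2} = 784^{2} = 614656$)
$286891 + J = 286891 + 614656 = 901547$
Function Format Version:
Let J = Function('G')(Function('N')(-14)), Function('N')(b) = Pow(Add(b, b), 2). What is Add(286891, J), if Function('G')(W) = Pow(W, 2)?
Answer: 901547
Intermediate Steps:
Function('N')(b) = Mul(4, Pow(b, 2)) (Function('N')(b) = Pow(Mul(2, b), 2) = Mul(4, Pow(b, 2)))
J = 614656 (J = Pow(Mul(4, Pow(-14, 2)), 2) = Pow(Mul(4, 196), 2) = Pow(784, 2) = 614656)
Add(286891, J) = Add(286891, 614656) = 901547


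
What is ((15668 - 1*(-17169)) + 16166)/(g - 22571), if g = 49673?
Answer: 49003/27102 ≈ 1.8081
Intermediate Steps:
((15668 - 1*(-17169)) + 16166)/(g - 22571) = ((15668 - 1*(-17169)) + 16166)/(49673 - 22571) = ((15668 + 17169) + 16166)/27102 = (32837 + 16166)*(1/27102) = 49003*(1/27102) = 49003/27102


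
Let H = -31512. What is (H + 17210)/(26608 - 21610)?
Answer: -7151/2499 ≈ -2.8615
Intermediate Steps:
(H + 17210)/(26608 - 21610) = (-31512 + 17210)/(26608 - 21610) = -14302/4998 = -14302*1/4998 = -7151/2499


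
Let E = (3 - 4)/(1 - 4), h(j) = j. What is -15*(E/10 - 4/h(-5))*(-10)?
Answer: 125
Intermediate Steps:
E = ⅓ (E = -1/(-3) = -1*(-⅓) = ⅓ ≈ 0.33333)
-15*(E/10 - 4/h(-5))*(-10) = -15*((⅓)/10 - 4/(-5))*(-10) = -15*((⅓)*(⅒) - 4*(-⅕))*(-10) = -15*(1/30 + ⅘)*(-10) = -15*⅚*(-10) = -25/2*(-10) = 125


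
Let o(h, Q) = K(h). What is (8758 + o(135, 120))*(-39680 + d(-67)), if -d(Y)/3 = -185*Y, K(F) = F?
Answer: -683560445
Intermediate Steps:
o(h, Q) = h
d(Y) = 555*Y (d(Y) = -(-555)*Y = 555*Y)
(8758 + o(135, 120))*(-39680 + d(-67)) = (8758 + 135)*(-39680 + 555*(-67)) = 8893*(-39680 - 37185) = 8893*(-76865) = -683560445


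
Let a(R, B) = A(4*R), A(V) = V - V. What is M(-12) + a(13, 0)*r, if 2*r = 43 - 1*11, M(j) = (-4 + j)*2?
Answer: -32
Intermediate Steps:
A(V) = 0
a(R, B) = 0
M(j) = -8 + 2*j
r = 16 (r = (43 - 1*11)/2 = (43 - 11)/2 = (½)*32 = 16)
M(-12) + a(13, 0)*r = (-8 + 2*(-12)) + 0*16 = (-8 - 24) + 0 = -32 + 0 = -32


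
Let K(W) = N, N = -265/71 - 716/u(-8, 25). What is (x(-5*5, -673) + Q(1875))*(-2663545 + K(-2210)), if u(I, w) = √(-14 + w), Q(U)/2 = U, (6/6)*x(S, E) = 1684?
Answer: -1027634390640/71 - 353704*√11 ≈ -1.4475e+10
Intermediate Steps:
x(S, E) = 1684
Q(U) = 2*U
N = -265/71 - 716*√11/11 (N = -265/71 - 716/√(-14 + 25) = -265*1/71 - 716*√11/11 = -265/71 - 716*√11/11 ≈ -219.61)
K(W) = -265/71 - 716*√11/11
(x(-5*5, -673) + Q(1875))*(-2663545 + K(-2210)) = (1684 + 2*1875)*(-2663545 + (-265/71 - 716*√11/11)) = (1684 + 3750)*(-189111960/71 - 716*√11/11) = 5434*(-189111960/71 - 716*√11/11) = -1027634390640/71 - 353704*√11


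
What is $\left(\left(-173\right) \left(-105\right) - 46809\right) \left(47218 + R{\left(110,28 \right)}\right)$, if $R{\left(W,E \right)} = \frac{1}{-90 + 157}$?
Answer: $- \frac{90618358908}{67} \approx -1.3525 \cdot 10^{9}$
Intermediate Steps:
$R{\left(W,E \right)} = \frac{1}{67}$
$\left(\left(-173\right) \left(-105\right) - 46809\right) \left(47218 + R{\left(110,28 \right)}\right) = \left(\left(-173\right) \left(-105\right) - 46809\right) \left(47218 + \frac{1}{67}\right) = \left(18165 - 46809\right) \frac{3163607}{67} = \left(-28644\right) \frac{3163607}{67} = - \frac{90618358908}{67}$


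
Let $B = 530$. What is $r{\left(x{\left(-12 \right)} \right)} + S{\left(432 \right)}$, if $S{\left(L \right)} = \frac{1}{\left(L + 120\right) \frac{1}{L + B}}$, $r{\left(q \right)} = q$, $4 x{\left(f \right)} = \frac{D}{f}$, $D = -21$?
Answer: $\frac{2407}{1104} \approx 2.1803$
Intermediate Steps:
$x{\left(f \right)} = - \frac{21}{4 f}$ ($x{\left(f \right)} = \frac{\left(-21\right) \frac{1}{f}}{4} = - \frac{21}{4 f}$)
$S{\left(L \right)} = \frac{530 + L}{120 + L}$ ($S{\left(L \right)} = \frac{1}{\left(L + 120\right) \frac{1}{L + 530}} = \frac{1}{\left(120 + L\right) \frac{1}{530 + L}} = \frac{1}{\frac{1}{530 + L} \left(120 + L\right)} = \frac{530 + L}{120 + L}$)
$r{\left(x{\left(-12 \right)} \right)} + S{\left(432 \right)} = - \frac{21}{4 \left(-12\right)} + \frac{530 + 432}{120 + 432} = \left(- \frac{21}{4}\right) \left(- \frac{1}{12}\right) + \frac{1}{552} \cdot 962 = \frac{7}{16} + \frac{1}{552} \cdot 962 = \frac{7}{16} + \frac{481}{276} = \frac{2407}{1104}$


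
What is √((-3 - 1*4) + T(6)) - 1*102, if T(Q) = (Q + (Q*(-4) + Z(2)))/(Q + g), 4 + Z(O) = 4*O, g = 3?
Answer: -102 + I*√77/3 ≈ -102.0 + 2.925*I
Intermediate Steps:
Z(O) = -4 + 4*O
T(Q) = (4 - 3*Q)/(3 + Q) (T(Q) = (Q + (Q*(-4) + (-4 + 4*2)))/(Q + 3) = (Q + (-4*Q + (-4 + 8)))/(3 + Q) = (Q + (-4*Q + 4))/(3 + Q) = (Q + (4 - 4*Q))/(3 + Q) = (4 - 3*Q)/(3 + Q))
√((-3 - 1*4) + T(6)) - 1*102 = √((-3 - 1*4) + (4 - 3*6)/(3 + 6)) - 1*102 = √((-3 - 4) + (4 - 18)/9) - 102 = √(-7 + (⅑)*(-14)) - 102 = √(-7 - 14/9) - 102 = √(-77/9) - 102 = I*√77/3 - 102 = -102 + I*√77/3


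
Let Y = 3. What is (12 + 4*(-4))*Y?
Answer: -12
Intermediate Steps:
(12 + 4*(-4))*Y = (12 + 4*(-4))*3 = (12 - 16)*3 = -4*3 = -12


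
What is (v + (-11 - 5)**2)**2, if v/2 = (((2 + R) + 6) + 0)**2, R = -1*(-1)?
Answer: 174724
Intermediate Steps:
R = 1
v = 162 (v = 2*(((2 + 1) + 6) + 0)**2 = 2*((3 + 6) + 0)**2 = 2*(9 + 0)**2 = 2*9**2 = 2*81 = 162)
(v + (-11 - 5)**2)**2 = (162 + (-11 - 5)**2)**2 = (162 + (-16)**2)**2 = (162 + 256)**2 = 418**2 = 174724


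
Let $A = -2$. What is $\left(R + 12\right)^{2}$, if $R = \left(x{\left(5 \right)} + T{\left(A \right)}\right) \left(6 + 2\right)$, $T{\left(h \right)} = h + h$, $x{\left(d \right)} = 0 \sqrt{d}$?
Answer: $400$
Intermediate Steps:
$x{\left(d \right)} = 0$
$T{\left(h \right)} = 2 h$
$R = -32$ ($R = \left(0 + 2 \left(-2\right)\right) \left(6 + 2\right) = \left(0 - 4\right) 8 = \left(-4\right) 8 = -32$)
$\left(R + 12\right)^{2} = \left(-32 + 12\right)^{2} = \left(-20\right)^{2} = 400$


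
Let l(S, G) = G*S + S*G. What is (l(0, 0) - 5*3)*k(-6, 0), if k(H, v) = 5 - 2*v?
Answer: -75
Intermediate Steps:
l(S, G) = 2*G*S (l(S, G) = G*S + G*S = 2*G*S)
(l(0, 0) - 5*3)*k(-6, 0) = (2*0*0 - 5*3)*(5 - 2*0) = (0 - 15)*(5 + 0) = -15*5 = -75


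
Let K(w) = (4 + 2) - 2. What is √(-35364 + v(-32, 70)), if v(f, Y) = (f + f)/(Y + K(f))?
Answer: 10*I*√484145/37 ≈ 188.06*I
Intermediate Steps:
K(w) = 4 (K(w) = 6 - 2 = 4)
v(f, Y) = 2*f/(4 + Y) (v(f, Y) = (f + f)/(Y + 4) = (2*f)/(4 + Y) = 2*f/(4 + Y))
√(-35364 + v(-32, 70)) = √(-35364 + 2*(-32)/(4 + 70)) = √(-35364 + 2*(-32)/74) = √(-35364 + 2*(-32)*(1/74)) = √(-35364 - 32/37) = √(-1308500/37) = 10*I*√484145/37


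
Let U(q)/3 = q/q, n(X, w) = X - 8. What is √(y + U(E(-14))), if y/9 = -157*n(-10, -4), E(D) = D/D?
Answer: √25437 ≈ 159.49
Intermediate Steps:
n(X, w) = -8 + X
E(D) = 1
y = 25434 (y = 9*(-157*(-8 - 10)) = 9*(-157*(-18)) = 9*2826 = 25434)
U(q) = 3 (U(q) = 3*(q/q) = 3*1 = 3)
√(y + U(E(-14))) = √(25434 + 3) = √25437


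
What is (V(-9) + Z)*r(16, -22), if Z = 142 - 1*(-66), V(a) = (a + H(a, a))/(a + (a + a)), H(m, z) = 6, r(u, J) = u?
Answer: 29968/9 ≈ 3329.8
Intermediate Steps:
V(a) = (6 + a)/(3*a) (V(a) = (a + 6)/(a + (a + a)) = (6 + a)/(a + 2*a) = (6 + a)/((3*a)) = (6 + a)*(1/(3*a)) = (6 + a)/(3*a))
Z = 208 (Z = 142 + 66 = 208)
(V(-9) + Z)*r(16, -22) = ((⅓)*(6 - 9)/(-9) + 208)*16 = ((⅓)*(-⅑)*(-3) + 208)*16 = (⅑ + 208)*16 = (1873/9)*16 = 29968/9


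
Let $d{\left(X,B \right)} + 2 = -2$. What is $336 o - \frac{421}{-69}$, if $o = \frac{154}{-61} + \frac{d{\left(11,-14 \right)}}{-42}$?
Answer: $- \frac{3409967}{4209} \approx -810.16$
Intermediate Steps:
$d{\left(X,B \right)} = -4$ ($d{\left(X,B \right)} = -2 - 2 = -4$)
$o = - \frac{3112}{1281}$ ($o = \frac{154}{-61} - \frac{4}{-42} = 154 \left(- \frac{1}{61}\right) - - \frac{2}{21} = - \frac{154}{61} + \frac{2}{21} = - \frac{3112}{1281} \approx -2.4294$)
$336 o - \frac{421}{-69} = 336 \left(- \frac{3112}{1281}\right) - \frac{421}{-69} = - \frac{49792}{61} - - \frac{421}{69} = - \frac{49792}{61} + \frac{421}{69} = - \frac{3409967}{4209}$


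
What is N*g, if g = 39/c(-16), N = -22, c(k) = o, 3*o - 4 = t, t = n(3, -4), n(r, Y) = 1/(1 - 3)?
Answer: -5148/7 ≈ -735.43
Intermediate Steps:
n(r, Y) = -½ (n(r, Y) = 1/(-2) = -½)
t = -½ ≈ -0.50000
o = 7/6 (o = 4/3 + (⅓)*(-½) = 4/3 - ⅙ = 7/6 ≈ 1.1667)
c(k) = 7/6
g = 234/7 (g = 39/(7/6) = 39*(6/7) = 234/7 ≈ 33.429)
N*g = -22*234/7 = -5148/7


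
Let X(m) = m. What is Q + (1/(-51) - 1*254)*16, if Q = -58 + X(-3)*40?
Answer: -216358/51 ≈ -4242.3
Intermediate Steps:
Q = -178 (Q = -58 - 3*40 = -58 - 120 = -178)
Q + (1/(-51) - 1*254)*16 = -178 + (1/(-51) - 1*254)*16 = -178 + (-1/51 - 254)*16 = -178 - 12955/51*16 = -178 - 207280/51 = -216358/51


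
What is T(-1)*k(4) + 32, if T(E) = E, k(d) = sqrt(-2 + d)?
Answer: 32 - sqrt(2) ≈ 30.586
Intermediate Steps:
T(-1)*k(4) + 32 = -sqrt(-2 + 4) + 32 = -sqrt(2) + 32 = 32 - sqrt(2)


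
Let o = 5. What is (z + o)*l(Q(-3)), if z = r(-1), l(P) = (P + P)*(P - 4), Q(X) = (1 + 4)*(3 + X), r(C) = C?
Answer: 0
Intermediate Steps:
Q(X) = 15 + 5*X (Q(X) = 5*(3 + X) = 15 + 5*X)
l(P) = 2*P*(-4 + P) (l(P) = (2*P)*(-4 + P) = 2*P*(-4 + P))
z = -1
(z + o)*l(Q(-3)) = (-1 + 5)*(2*(15 + 5*(-3))*(-4 + (15 + 5*(-3)))) = 4*(2*(15 - 15)*(-4 + (15 - 15))) = 4*(2*0*(-4 + 0)) = 4*(2*0*(-4)) = 4*0 = 0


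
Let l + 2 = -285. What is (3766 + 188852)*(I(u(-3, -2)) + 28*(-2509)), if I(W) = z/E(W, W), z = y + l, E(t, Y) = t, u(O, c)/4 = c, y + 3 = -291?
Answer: -54071243415/4 ≈ -1.3518e+10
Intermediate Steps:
l = -287 (l = -2 - 285 = -287)
y = -294 (y = -3 - 291 = -294)
u(O, c) = 4*c
z = -581 (z = -294 - 287 = -581)
I(W) = -581/W
(3766 + 188852)*(I(u(-3, -2)) + 28*(-2509)) = (3766 + 188852)*(-581/(4*(-2)) + 28*(-2509)) = 192618*(-581/(-8) - 70252) = 192618*(-581*(-1/8) - 70252) = 192618*(581/8 - 70252) = 192618*(-561435/8) = -54071243415/4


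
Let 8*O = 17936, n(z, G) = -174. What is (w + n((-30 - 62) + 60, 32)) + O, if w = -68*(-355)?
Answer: 26208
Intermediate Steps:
O = 2242 (O = (1/8)*17936 = 2242)
w = 24140
(w + n((-30 - 62) + 60, 32)) + O = (24140 - 174) + 2242 = 23966 + 2242 = 26208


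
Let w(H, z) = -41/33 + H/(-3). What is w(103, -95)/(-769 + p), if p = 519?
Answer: 587/4125 ≈ 0.14230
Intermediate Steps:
w(H, z) = -41/33 - H/3 (w(H, z) = -41*1/33 + H*(-⅓) = -41/33 - H/3)
w(103, -95)/(-769 + p) = (-41/33 - ⅓*103)/(-769 + 519) = (-41/33 - 103/3)/(-250) = -1174/33*(-1/250) = 587/4125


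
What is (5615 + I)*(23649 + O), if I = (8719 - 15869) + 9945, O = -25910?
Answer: -19015010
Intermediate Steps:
I = 2795 (I = -7150 + 9945 = 2795)
(5615 + I)*(23649 + O) = (5615 + 2795)*(23649 - 25910) = 8410*(-2261) = -19015010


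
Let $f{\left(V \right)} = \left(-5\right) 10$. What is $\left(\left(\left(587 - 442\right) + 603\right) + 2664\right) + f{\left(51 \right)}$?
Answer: $3362$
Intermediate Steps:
$f{\left(V \right)} = -50$
$\left(\left(\left(587 - 442\right) + 603\right) + 2664\right) + f{\left(51 \right)} = \left(\left(\left(587 - 442\right) + 603\right) + 2664\right) - 50 = \left(\left(145 + 603\right) + 2664\right) - 50 = \left(748 + 2664\right) - 50 = 3412 - 50 = 3362$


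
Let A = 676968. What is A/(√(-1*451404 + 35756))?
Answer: -84621*I*√25978/12989 ≈ -1050.0*I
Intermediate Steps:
A/(√(-1*451404 + 35756)) = 676968/(√(-1*451404 + 35756)) = 676968/(√(-451404 + 35756)) = 676968/(√(-415648)) = 676968/((4*I*√25978)) = 676968*(-I*√25978/103912) = -84621*I*√25978/12989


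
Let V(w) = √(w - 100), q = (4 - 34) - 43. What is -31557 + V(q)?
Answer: -31557 + I*√173 ≈ -31557.0 + 13.153*I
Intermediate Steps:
q = -73 (q = -30 - 43 = -73)
V(w) = √(-100 + w)
-31557 + V(q) = -31557 + √(-100 - 73) = -31557 + √(-173) = -31557 + I*√173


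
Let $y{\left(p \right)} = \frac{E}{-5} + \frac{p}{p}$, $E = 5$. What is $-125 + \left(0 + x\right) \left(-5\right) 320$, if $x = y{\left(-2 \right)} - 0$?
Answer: $-125$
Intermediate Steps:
$y{\left(p \right)} = 0$ ($y{\left(p \right)} = \frac{5}{-5} + \frac{p}{p} = 5 \left(- \frac{1}{5}\right) + 1 = -1 + 1 = 0$)
$x = 0$ ($x = 0 - 0 = 0 + 0 = 0$)
$-125 + \left(0 + x\right) \left(-5\right) 320 = -125 + \left(0 + 0\right) \left(-5\right) 320 = -125 + 0 \left(-5\right) 320 = -125 + 0 \cdot 320 = -125 + 0 = -125$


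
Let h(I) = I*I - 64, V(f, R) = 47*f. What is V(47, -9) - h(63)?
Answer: -1696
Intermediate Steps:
h(I) = -64 + I² (h(I) = I² - 64 = -64 + I²)
V(47, -9) - h(63) = 47*47 - (-64 + 63²) = 2209 - (-64 + 3969) = 2209 - 1*3905 = 2209 - 3905 = -1696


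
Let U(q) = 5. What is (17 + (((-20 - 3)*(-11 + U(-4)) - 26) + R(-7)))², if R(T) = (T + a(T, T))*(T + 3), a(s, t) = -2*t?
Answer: 10201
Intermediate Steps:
R(T) = -T*(3 + T) (R(T) = (T - 2*T)*(T + 3) = (-T)*(3 + T) = -T*(3 + T))
(17 + (((-20 - 3)*(-11 + U(-4)) - 26) + R(-7)))² = (17 + (((-20 - 3)*(-11 + 5) - 26) - 7*(-3 - 1*(-7))))² = (17 + ((-23*(-6) - 26) - 7*(-3 + 7)))² = (17 + ((138 - 26) - 7*4))² = (17 + (112 - 28))² = (17 + 84)² = 101² = 10201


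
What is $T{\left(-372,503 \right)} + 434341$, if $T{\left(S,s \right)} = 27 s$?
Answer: $447922$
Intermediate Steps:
$T{\left(-372,503 \right)} + 434341 = 27 \cdot 503 + 434341 = 13581 + 434341 = 447922$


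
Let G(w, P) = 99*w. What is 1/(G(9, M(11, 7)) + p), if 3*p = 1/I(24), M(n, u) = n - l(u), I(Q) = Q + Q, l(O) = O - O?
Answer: 144/128305 ≈ 0.0011223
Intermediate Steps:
l(O) = 0
I(Q) = 2*Q
M(n, u) = n (M(n, u) = n - 1*0 = n + 0 = n)
p = 1/144 (p = 1/(3*((2*24))) = (⅓)/48 = (⅓)*(1/48) = 1/144 ≈ 0.0069444)
1/(G(9, M(11, 7)) + p) = 1/(99*9 + 1/144) = 1/(891 + 1/144) = 1/(128305/144) = 144/128305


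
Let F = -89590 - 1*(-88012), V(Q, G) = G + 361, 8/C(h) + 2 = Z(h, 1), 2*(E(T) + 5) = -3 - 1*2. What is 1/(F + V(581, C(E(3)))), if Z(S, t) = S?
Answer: -19/23139 ≈ -0.00082112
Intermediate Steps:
E(T) = -15/2 (E(T) = -5 + (-3 - 1*2)/2 = -5 + (-3 - 2)/2 = -5 + (½)*(-5) = -5 - 5/2 = -15/2)
C(h) = 8/(-2 + h)
V(Q, G) = 361 + G
F = -1578 (F = -89590 + 88012 = -1578)
1/(F + V(581, C(E(3)))) = 1/(-1578 + (361 + 8/(-2 - 15/2))) = 1/(-1578 + (361 + 8/(-19/2))) = 1/(-1578 + (361 + 8*(-2/19))) = 1/(-1578 + (361 - 16/19)) = 1/(-1578 + 6843/19) = 1/(-23139/19) = -19/23139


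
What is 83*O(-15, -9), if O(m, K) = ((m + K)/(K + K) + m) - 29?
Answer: -10624/3 ≈ -3541.3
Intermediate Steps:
O(m, K) = -29 + m + (K + m)/(2*K) (O(m, K) = ((K + m)/((2*K)) + m) - 29 = ((K + m)*(1/(2*K)) + m) - 29 = ((K + m)/(2*K) + m) - 29 = (m + (K + m)/(2*K)) - 29 = -29 + m + (K + m)/(2*K))
83*O(-15, -9) = 83*(-57/2 - 15 + (1/2)*(-15)/(-9)) = 83*(-57/2 - 15 + (1/2)*(-15)*(-1/9)) = 83*(-57/2 - 15 + 5/6) = 83*(-128/3) = -10624/3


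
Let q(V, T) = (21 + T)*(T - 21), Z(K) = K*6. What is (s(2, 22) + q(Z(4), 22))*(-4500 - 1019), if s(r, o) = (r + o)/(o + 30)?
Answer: -3118235/13 ≈ -2.3986e+5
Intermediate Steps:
Z(K) = 6*K
q(V, T) = (-21 + T)*(21 + T) (q(V, T) = (21 + T)*(-21 + T) = (-21 + T)*(21 + T))
s(r, o) = (o + r)/(30 + o)
(s(2, 22) + q(Z(4), 22))*(-4500 - 1019) = ((22 + 2)/(30 + 22) + (-441 + 22²))*(-4500 - 1019) = (24/52 + (-441 + 484))*(-5519) = ((1/52)*24 + 43)*(-5519) = (6/13 + 43)*(-5519) = (565/13)*(-5519) = -3118235/13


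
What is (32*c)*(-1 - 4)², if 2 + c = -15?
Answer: -13600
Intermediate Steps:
c = -17 (c = -2 - 15 = -17)
(32*c)*(-1 - 4)² = (32*(-17))*(-1 - 4)² = -544*(-5)² = -544*25 = -13600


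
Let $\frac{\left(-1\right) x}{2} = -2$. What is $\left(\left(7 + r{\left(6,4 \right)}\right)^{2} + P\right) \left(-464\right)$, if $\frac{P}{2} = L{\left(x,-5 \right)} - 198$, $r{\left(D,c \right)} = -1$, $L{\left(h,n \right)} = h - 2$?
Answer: $165184$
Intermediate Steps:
$x = 4$ ($x = \left(-2\right) \left(-2\right) = 4$)
$L{\left(h,n \right)} = -2 + h$
$P = -392$ ($P = 2 \left(\left(-2 + 4\right) - 198\right) = 2 \left(2 - 198\right) = 2 \left(-196\right) = -392$)
$\left(\left(7 + r{\left(6,4 \right)}\right)^{2} + P\right) \left(-464\right) = \left(\left(7 - 1\right)^{2} - 392\right) \left(-464\right) = \left(6^{2} - 392\right) \left(-464\right) = \left(36 - 392\right) \left(-464\right) = \left(-356\right) \left(-464\right) = 165184$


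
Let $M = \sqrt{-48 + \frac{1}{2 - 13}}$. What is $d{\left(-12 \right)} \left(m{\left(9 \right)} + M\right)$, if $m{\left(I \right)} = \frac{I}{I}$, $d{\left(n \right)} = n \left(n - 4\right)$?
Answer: $192 + \frac{4416 i \sqrt{11}}{11} \approx 192.0 + 1331.5 i$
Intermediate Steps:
$M = \frac{23 i \sqrt{11}}{11}$ ($M = \sqrt{-48 + \frac{1}{-11}} = \sqrt{-48 - \frac{1}{11}} = \sqrt{- \frac{529}{11}} = \frac{23 i \sqrt{11}}{11} \approx 6.9348 i$)
$d{\left(n \right)} = n \left(-4 + n\right)$
$m{\left(I \right)} = 1$
$d{\left(-12 \right)} \left(m{\left(9 \right)} + M\right) = - 12 \left(-4 - 12\right) \left(1 + \frac{23 i \sqrt{11}}{11}\right) = \left(-12\right) \left(-16\right) \left(1 + \frac{23 i \sqrt{11}}{11}\right) = 192 \left(1 + \frac{23 i \sqrt{11}}{11}\right) = 192 + \frac{4416 i \sqrt{11}}{11}$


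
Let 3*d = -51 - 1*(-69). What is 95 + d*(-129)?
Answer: -679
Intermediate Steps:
d = 6 (d = (-51 - 1*(-69))/3 = (-51 + 69)/3 = (⅓)*18 = 6)
95 + d*(-129) = 95 + 6*(-129) = 95 - 774 = -679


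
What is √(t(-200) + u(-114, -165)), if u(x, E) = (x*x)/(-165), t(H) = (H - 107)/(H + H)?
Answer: I*√3775013/220 ≈ 8.8315*I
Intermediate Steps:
t(H) = (-107 + H)/(2*H) (t(H) = (-107 + H)/((2*H)) = (-107 + H)*(1/(2*H)) = (-107 + H)/(2*H))
u(x, E) = -x²/165 (u(x, E) = x²*(-1/165) = -x²/165)
√(t(-200) + u(-114, -165)) = √((½)*(-107 - 200)/(-200) - 1/165*(-114)²) = √((½)*(-1/200)*(-307) - 1/165*12996) = √(307/400 - 4332/55) = √(-343183/4400) = I*√3775013/220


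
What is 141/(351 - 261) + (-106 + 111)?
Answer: 197/30 ≈ 6.5667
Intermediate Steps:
141/(351 - 261) + (-106 + 111) = 141/90 + 5 = (1/90)*141 + 5 = 47/30 + 5 = 197/30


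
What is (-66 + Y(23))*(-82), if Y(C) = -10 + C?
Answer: 4346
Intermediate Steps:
(-66 + Y(23))*(-82) = (-66 + (-10 + 23))*(-82) = (-66 + 13)*(-82) = -53*(-82) = 4346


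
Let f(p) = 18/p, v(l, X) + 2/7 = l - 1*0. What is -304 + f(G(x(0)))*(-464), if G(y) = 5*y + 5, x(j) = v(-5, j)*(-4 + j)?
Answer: -294064/775 ≈ -379.44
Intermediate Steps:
v(l, X) = -2/7 + l (v(l, X) = -2/7 + (l - 1*0) = -2/7 + (l + 0) = -2/7 + l)
x(j) = 148/7 - 37*j/7 (x(j) = (-2/7 - 5)*(-4 + j) = -37*(-4 + j)/7 = 148/7 - 37*j/7)
G(y) = 5 + 5*y
-304 + f(G(x(0)))*(-464) = -304 + (18/(5 + 5*(148/7 - 37/7*0)))*(-464) = -304 + (18/(5 + 5*(148/7 + 0)))*(-464) = -304 + (18/(5 + 5*(148/7)))*(-464) = -304 + (18/(5 + 740/7))*(-464) = -304 + (18/(775/7))*(-464) = -304 + (18*(7/775))*(-464) = -304 + (126/775)*(-464) = -304 - 58464/775 = -294064/775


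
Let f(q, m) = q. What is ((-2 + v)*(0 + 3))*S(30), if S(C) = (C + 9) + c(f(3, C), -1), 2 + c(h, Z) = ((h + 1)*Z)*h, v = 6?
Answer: 300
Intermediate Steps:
c(h, Z) = -2 + Z*h*(1 + h) (c(h, Z) = -2 + ((h + 1)*Z)*h = -2 + ((1 + h)*Z)*h = -2 + (Z*(1 + h))*h = -2 + Z*h*(1 + h))
S(C) = -5 + C (S(C) = (C + 9) + (-2 - 1*3 - 1*3²) = (9 + C) + (-2 - 3 - 1*9) = (9 + C) + (-2 - 3 - 9) = (9 + C) - 14 = -5 + C)
((-2 + v)*(0 + 3))*S(30) = ((-2 + 6)*(0 + 3))*(-5 + 30) = (4*3)*25 = 12*25 = 300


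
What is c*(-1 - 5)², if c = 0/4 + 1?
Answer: 36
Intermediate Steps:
c = 1 (c = (¼)*0 + 1 = 0 + 1 = 1)
c*(-1 - 5)² = 1*(-1 - 5)² = 1*(-6)² = 1*36 = 36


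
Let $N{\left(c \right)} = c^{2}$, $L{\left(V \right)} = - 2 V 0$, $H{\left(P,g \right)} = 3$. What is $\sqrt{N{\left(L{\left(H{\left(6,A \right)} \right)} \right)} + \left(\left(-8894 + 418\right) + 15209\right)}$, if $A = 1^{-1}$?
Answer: $\sqrt{6733} \approx 82.055$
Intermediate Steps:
$A = 1$
$L{\left(V \right)} = 0$
$\sqrt{N{\left(L{\left(H{\left(6,A \right)} \right)} \right)} + \left(\left(-8894 + 418\right) + 15209\right)} = \sqrt{0^{2} + \left(\left(-8894 + 418\right) + 15209\right)} = \sqrt{0 + \left(-8476 + 15209\right)} = \sqrt{0 + 6733} = \sqrt{6733}$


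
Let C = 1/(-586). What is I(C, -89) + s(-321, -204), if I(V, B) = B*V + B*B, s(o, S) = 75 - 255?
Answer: 4536315/586 ≈ 7741.1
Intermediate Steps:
s(o, S) = -180
C = -1/586 ≈ -0.0017065
I(V, B) = B**2 + B*V (I(V, B) = B*V + B**2 = B**2 + B*V)
I(C, -89) + s(-321, -204) = -89*(-89 - 1/586) - 180 = -89*(-52155/586) - 180 = 4641795/586 - 180 = 4536315/586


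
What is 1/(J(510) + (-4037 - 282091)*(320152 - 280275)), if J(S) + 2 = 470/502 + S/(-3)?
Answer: -251/2863891533193 ≈ -8.7643e-11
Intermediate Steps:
J(S) = -267/251 - S/3 (J(S) = -2 + (470/502 + S/(-3)) = -2 + (470*(1/502) + S*(-1/3)) = -2 + (235/251 - S/3) = -267/251 - S/3)
1/(J(510) + (-4037 - 282091)*(320152 - 280275)) = 1/((-267/251 - 1/3*510) + (-4037 - 282091)*(320152 - 280275)) = 1/((-267/251 - 170) - 286128*39877) = 1/(-42937/251 - 11409926256) = 1/(-2863891533193/251) = -251/2863891533193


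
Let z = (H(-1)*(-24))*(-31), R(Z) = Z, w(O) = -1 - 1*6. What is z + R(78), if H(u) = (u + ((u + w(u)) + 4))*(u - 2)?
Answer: 11238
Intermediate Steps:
w(O) = -7 (w(O) = -1 - 6 = -7)
H(u) = (-3 + 2*u)*(-2 + u) (H(u) = (u + ((u - 7) + 4))*(u - 2) = (u + ((-7 + u) + 4))*(-2 + u) = (u + (-3 + u))*(-2 + u) = (-3 + 2*u)*(-2 + u))
z = 11160 (z = ((6 - 7*(-1) + 2*(-1)²)*(-24))*(-31) = ((6 + 7 + 2*1)*(-24))*(-31) = ((6 + 7 + 2)*(-24))*(-31) = (15*(-24))*(-31) = -360*(-31) = 11160)
z + R(78) = 11160 + 78 = 11238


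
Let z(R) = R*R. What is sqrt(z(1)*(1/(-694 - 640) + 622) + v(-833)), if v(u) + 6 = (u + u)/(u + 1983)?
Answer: sqrt(27340678174)/6670 ≈ 24.790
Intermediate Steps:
z(R) = R**2
v(u) = -6 + 2*u/(1983 + u) (v(u) = -6 + (u + u)/(u + 1983) = -6 + (2*u)/(1983 + u) = -6 + 2*u/(1983 + u))
sqrt(z(1)*(1/(-694 - 640) + 622) + v(-833)) = sqrt(1**2*(1/(-694 - 640) + 622) + 2*(-5949 - 2*(-833))/(1983 - 833)) = sqrt(1*(1/(-1334) + 622) + 2*(-5949 + 1666)/1150) = sqrt(1*(-1/1334 + 622) + 2*(1/1150)*(-4283)) = sqrt(1*(829747/1334) - 4283/575) = sqrt(829747/1334 - 4283/575) = sqrt(20495261/33350) = sqrt(27340678174)/6670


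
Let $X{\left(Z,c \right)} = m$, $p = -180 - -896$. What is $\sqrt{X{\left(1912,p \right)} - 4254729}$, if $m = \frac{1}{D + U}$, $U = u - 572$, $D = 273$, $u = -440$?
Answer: $\frac{2 i \sqrt{580899214237}}{739} \approx 2062.7 i$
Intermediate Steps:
$U = -1012$ ($U = -440 - 572 = -1012$)
$p = 716$ ($p = -180 + 896 = 716$)
$m = - \frac{1}{739}$ ($m = \frac{1}{273 - 1012} = \frac{1}{-739} = - \frac{1}{739} \approx -0.0013532$)
$X{\left(Z,c \right)} = - \frac{1}{739}$
$\sqrt{X{\left(1912,p \right)} - 4254729} = \sqrt{- \frac{1}{739} - 4254729} = \sqrt{- \frac{3144244732}{739}} = \frac{2 i \sqrt{580899214237}}{739}$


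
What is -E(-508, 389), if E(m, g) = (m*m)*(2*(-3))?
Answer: 1548384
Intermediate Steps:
E(m, g) = -6*m² (E(m, g) = m²*(-6) = -6*m²)
-E(-508, 389) = -(-6)*(-508)² = -(-6)*258064 = -1*(-1548384) = 1548384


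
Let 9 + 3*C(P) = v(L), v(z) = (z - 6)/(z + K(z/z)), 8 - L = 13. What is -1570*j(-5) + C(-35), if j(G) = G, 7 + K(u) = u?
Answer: 23542/3 ≈ 7847.3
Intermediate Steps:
L = -5 (L = 8 - 1*13 = 8 - 13 = -5)
K(u) = -7 + u
v(z) = 1 (v(z) = (z - 6)/(z + (-7 + z/z)) = (-6 + z)/(z + (-7 + 1)) = (-6 + z)/(z - 6) = (-6 + z)/(-6 + z) = 1)
C(P) = -8/3 (C(P) = -3 + (⅓)*1 = -3 + ⅓ = -8/3)
-1570*j(-5) + C(-35) = -1570*(-5) - 8/3 = 7850 - 8/3 = 23542/3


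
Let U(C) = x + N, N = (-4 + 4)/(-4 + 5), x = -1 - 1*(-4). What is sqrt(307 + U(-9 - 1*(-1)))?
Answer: sqrt(310) ≈ 17.607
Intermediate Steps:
x = 3 (x = -1 + 4 = 3)
N = 0 (N = 0/1 = 0*1 = 0)
U(C) = 3 (U(C) = 3 + 0 = 3)
sqrt(307 + U(-9 - 1*(-1))) = sqrt(307 + 3) = sqrt(310)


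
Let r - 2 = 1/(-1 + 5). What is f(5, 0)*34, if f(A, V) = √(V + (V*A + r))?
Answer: 51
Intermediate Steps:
r = 9/4 (r = 2 + 1/(-1 + 5) = 2 + 1/4 = 2 + ¼ = 9/4 ≈ 2.2500)
f(A, V) = √(9/4 + V + A*V) (f(A, V) = √(V + (V*A + 9/4)) = √(V + (A*V + 9/4)) = √(V + (9/4 + A*V)) = √(9/4 + V + A*V))
f(5, 0)*34 = (√(9 + 4*0 + 4*5*0)/2)*34 = (√(9 + 0 + 0)/2)*34 = (√9/2)*34 = ((½)*3)*34 = (3/2)*34 = 51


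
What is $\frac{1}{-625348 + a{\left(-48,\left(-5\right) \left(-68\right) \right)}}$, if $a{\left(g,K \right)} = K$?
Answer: $- \frac{1}{625008} \approx -1.6 \cdot 10^{-6}$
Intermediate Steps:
$\frac{1}{-625348 + a{\left(-48,\left(-5\right) \left(-68\right) \right)}} = \frac{1}{-625348 - -340} = \frac{1}{-625348 + 340} = \frac{1}{-625008} = - \frac{1}{625008}$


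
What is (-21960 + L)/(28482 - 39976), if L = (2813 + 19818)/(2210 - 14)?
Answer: 790189/413784 ≈ 1.9097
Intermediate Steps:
L = 371/36 (L = 22631/2196 = 22631*(1/2196) = 371/36 ≈ 10.306)
(-21960 + L)/(28482 - 39976) = (-21960 + 371/36)/(28482 - 39976) = -790189/36/(-11494) = -790189/36*(-1/11494) = 790189/413784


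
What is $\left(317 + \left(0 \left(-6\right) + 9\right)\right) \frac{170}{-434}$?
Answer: $- \frac{27710}{217} \approx -127.7$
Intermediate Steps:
$\left(317 + \left(0 \left(-6\right) + 9\right)\right) \frac{170}{-434} = \left(317 + \left(0 + 9\right)\right) 170 \left(- \frac{1}{434}\right) = \left(317 + 9\right) \left(- \frac{85}{217}\right) = 326 \left(- \frac{85}{217}\right) = - \frac{27710}{217}$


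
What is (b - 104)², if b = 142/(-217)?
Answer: 515744100/47089 ≈ 10953.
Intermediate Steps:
b = -142/217 (b = 142*(-1/217) = -142/217 ≈ -0.65438)
(b - 104)² = (-142/217 - 104)² = (-22710/217)² = 515744100/47089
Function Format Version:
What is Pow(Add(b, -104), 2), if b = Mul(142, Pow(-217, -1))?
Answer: Rational(515744100, 47089) ≈ 10953.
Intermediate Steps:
b = Rational(-142, 217) (b = Mul(142, Rational(-1, 217)) = Rational(-142, 217) ≈ -0.65438)
Pow(Add(b, -104), 2) = Pow(Add(Rational(-142, 217), -104), 2) = Pow(Rational(-22710, 217), 2) = Rational(515744100, 47089)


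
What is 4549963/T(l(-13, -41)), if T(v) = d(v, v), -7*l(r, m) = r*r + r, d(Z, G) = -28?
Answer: -4549963/28 ≈ -1.6250e+5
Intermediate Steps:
l(r, m) = -r/7 - r²/7 (l(r, m) = -(r*r + r)/7 = -(r² + r)/7 = -(r + r²)/7 = -r/7 - r²/7)
T(v) = -28
4549963/T(l(-13, -41)) = 4549963/(-28) = 4549963*(-1/28) = -4549963/28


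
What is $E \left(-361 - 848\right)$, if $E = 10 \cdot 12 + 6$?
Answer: $-152334$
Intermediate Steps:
$E = 126$ ($E = 120 + 6 = 126$)
$E \left(-361 - 848\right) = 126 \left(-361 - 848\right) = 126 \left(-1209\right) = -152334$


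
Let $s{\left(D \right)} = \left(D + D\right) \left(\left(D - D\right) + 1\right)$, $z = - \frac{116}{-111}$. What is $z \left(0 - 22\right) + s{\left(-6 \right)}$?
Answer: $- \frac{3884}{111} \approx -34.991$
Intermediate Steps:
$z = \frac{116}{111}$ ($z = \left(-116\right) \left(- \frac{1}{111}\right) = \frac{116}{111} \approx 1.045$)
$s{\left(D \right)} = 2 D$ ($s{\left(D \right)} = 2 D \left(0 + 1\right) = 2 D 1 = 2 D$)
$z \left(0 - 22\right) + s{\left(-6 \right)} = \frac{116 \left(0 - 22\right)}{111} + 2 \left(-6\right) = \frac{116}{111} \left(-22\right) - 12 = - \frac{2552}{111} - 12 = - \frac{3884}{111}$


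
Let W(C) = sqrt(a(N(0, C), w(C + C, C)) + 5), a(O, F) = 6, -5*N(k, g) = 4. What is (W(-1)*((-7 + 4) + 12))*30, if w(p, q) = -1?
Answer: 270*sqrt(11) ≈ 895.49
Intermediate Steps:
N(k, g) = -4/5 (N(k, g) = -1/5*4 = -4/5)
W(C) = sqrt(11) (W(C) = sqrt(6 + 5) = sqrt(11))
(W(-1)*((-7 + 4) + 12))*30 = (sqrt(11)*((-7 + 4) + 12))*30 = (sqrt(11)*(-3 + 12))*30 = (sqrt(11)*9)*30 = (9*sqrt(11))*30 = 270*sqrt(11)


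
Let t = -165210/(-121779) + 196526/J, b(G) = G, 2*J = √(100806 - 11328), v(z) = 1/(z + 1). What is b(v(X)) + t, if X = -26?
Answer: 1336157/1014825 + 196526*√9942/14913 ≈ 1315.3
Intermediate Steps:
v(z) = 1/(1 + z)
J = 3*√9942/2 (J = √(100806 - 11328)/2 = √89478/2 = (3*√9942)/2 = 3*√9942/2 ≈ 149.56)
t = 55070/40593 + 196526*√9942/14913 (t = -165210/(-121779) + 196526/((3*√9942/2)) = -165210*(-1/121779) + 196526*(√9942/14913) = 55070/40593 + 196526*√9942/14913 ≈ 1315.3)
b(v(X)) + t = 1/(1 - 26) + (55070/40593 + 196526*√9942/14913) = 1/(-25) + (55070/40593 + 196526*√9942/14913) = -1/25 + (55070/40593 + 196526*√9942/14913) = 1336157/1014825 + 196526*√9942/14913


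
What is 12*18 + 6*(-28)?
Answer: 48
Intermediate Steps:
12*18 + 6*(-28) = 216 - 168 = 48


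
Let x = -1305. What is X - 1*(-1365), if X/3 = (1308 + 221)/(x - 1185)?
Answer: 1131421/830 ≈ 1363.2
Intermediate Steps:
X = -1529/830 (X = 3*((1308 + 221)/(-1305 - 1185)) = 3*(1529/(-2490)) = 3*(1529*(-1/2490)) = 3*(-1529/2490) = -1529/830 ≈ -1.8422)
X - 1*(-1365) = -1529/830 - 1*(-1365) = -1529/830 + 1365 = 1131421/830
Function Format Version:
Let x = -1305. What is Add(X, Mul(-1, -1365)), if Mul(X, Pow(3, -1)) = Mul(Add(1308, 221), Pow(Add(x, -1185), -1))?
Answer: Rational(1131421, 830) ≈ 1363.2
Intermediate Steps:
X = Rational(-1529, 830) (X = Mul(3, Mul(Add(1308, 221), Pow(Add(-1305, -1185), -1))) = Mul(3, Mul(1529, Pow(-2490, -1))) = Mul(3, Mul(1529, Rational(-1, 2490))) = Mul(3, Rational(-1529, 2490)) = Rational(-1529, 830) ≈ -1.8422)
Add(X, Mul(-1, -1365)) = Add(Rational(-1529, 830), Mul(-1, -1365)) = Add(Rational(-1529, 830), 1365) = Rational(1131421, 830)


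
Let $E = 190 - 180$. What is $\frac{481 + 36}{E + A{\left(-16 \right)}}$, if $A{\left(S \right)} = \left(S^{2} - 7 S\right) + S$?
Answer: $\frac{517}{362} \approx 1.4282$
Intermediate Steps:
$E = 10$
$A{\left(S \right)} = S^{2} - 6 S$
$\frac{481 + 36}{E + A{\left(-16 \right)}} = \frac{481 + 36}{10 - 16 \left(-6 - 16\right)} = \frac{517}{10 - -352} = \frac{517}{10 + 352} = \frac{517}{362}$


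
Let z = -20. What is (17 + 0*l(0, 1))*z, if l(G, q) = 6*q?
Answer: -340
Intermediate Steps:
(17 + 0*l(0, 1))*z = (17 + 0*(6*1))*(-20) = (17 + 0*6)*(-20) = (17 + 0)*(-20) = 17*(-20) = -340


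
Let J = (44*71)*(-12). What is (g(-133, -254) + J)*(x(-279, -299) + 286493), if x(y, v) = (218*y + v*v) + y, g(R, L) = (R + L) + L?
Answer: -12002742297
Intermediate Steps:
g(R, L) = R + 2*L (g(R, L) = (L + R) + L = R + 2*L)
J = -37488 (J = 3124*(-12) = -37488)
x(y, v) = v**2 + 219*y (x(y, v) = (218*y + v**2) + y = (v**2 + 218*y) + y = v**2 + 219*y)
(g(-133, -254) + J)*(x(-279, -299) + 286493) = ((-133 + 2*(-254)) - 37488)*(((-299)**2 + 219*(-279)) + 286493) = ((-133 - 508) - 37488)*((89401 - 61101) + 286493) = (-641 - 37488)*(28300 + 286493) = -38129*314793 = -12002742297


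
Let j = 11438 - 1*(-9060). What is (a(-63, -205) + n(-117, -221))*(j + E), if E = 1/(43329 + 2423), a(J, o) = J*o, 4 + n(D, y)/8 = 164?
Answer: 13312418734915/45752 ≈ 2.9097e+8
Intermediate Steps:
n(D, y) = 1280 (n(D, y) = -32 + 8*164 = -32 + 1312 = 1280)
E = 1/45752 ≈ 2.1857e-5
j = 20498 (j = 11438 + 9060 = 20498)
(a(-63, -205) + n(-117, -221))*(j + E) = (-63*(-205) + 1280)*(20498 + 1/45752) = (12915 + 1280)*(937824497/45752) = 14195*(937824497/45752) = 13312418734915/45752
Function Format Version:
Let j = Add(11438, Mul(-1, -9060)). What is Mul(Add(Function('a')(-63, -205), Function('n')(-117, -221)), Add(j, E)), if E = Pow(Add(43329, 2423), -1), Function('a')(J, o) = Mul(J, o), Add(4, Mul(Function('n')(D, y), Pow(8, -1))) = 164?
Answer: Rational(13312418734915, 45752) ≈ 2.9097e+8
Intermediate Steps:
Function('n')(D, y) = 1280 (Function('n')(D, y) = Add(-32, Mul(8, 164)) = Add(-32, 1312) = 1280)
E = Rational(1, 45752) (E = Pow(45752, -1) = Rational(1, 45752) ≈ 2.1857e-5)
j = 20498 (j = Add(11438, 9060) = 20498)
Mul(Add(Function('a')(-63, -205), Function('n')(-117, -221)), Add(j, E)) = Mul(Add(Mul(-63, -205), 1280), Add(20498, Rational(1, 45752))) = Mul(Add(12915, 1280), Rational(937824497, 45752)) = Mul(14195, Rational(937824497, 45752)) = Rational(13312418734915, 45752)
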